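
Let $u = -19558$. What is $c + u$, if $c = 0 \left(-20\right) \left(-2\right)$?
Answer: $-19558$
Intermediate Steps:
$c = 0$ ($c = 0 \left(-2\right) = 0$)
$c + u = 0 - 19558 = -19558$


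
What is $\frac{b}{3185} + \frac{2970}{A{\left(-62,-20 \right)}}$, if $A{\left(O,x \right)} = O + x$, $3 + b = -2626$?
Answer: $- \frac{4837514}{130585} \approx -37.045$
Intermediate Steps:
$b = -2629$ ($b = -3 - 2626 = -2629$)
$\frac{b}{3185} + \frac{2970}{A{\left(-62,-20 \right)}} = - \frac{2629}{3185} + \frac{2970}{-62 - 20} = \left(-2629\right) \frac{1}{3185} + \frac{2970}{-82} = - \frac{2629}{3185} + 2970 \left(- \frac{1}{82}\right) = - \frac{2629}{3185} - \frac{1485}{41} = - \frac{4837514}{130585}$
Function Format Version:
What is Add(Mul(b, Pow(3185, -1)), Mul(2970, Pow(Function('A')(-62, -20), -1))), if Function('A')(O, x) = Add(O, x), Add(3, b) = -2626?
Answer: Rational(-4837514, 130585) ≈ -37.045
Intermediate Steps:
b = -2629 (b = Add(-3, -2626) = -2629)
Add(Mul(b, Pow(3185, -1)), Mul(2970, Pow(Function('A')(-62, -20), -1))) = Add(Mul(-2629, Pow(3185, -1)), Mul(2970, Pow(Add(-62, -20), -1))) = Add(Mul(-2629, Rational(1, 3185)), Mul(2970, Pow(-82, -1))) = Add(Rational(-2629, 3185), Mul(2970, Rational(-1, 82))) = Add(Rational(-2629, 3185), Rational(-1485, 41)) = Rational(-4837514, 130585)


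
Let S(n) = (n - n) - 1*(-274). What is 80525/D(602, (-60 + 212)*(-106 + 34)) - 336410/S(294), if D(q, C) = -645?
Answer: -23904830/17673 ≈ -1352.6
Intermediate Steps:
S(n) = 274 (S(n) = 0 + 274 = 274)
80525/D(602, (-60 + 212)*(-106 + 34)) - 336410/S(294) = 80525/(-645) - 336410/274 = 80525*(-1/645) - 336410*1/274 = -16105/129 - 168205/137 = -23904830/17673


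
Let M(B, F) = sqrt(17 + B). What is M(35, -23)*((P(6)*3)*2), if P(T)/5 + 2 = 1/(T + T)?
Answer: -115*sqrt(13) ≈ -414.64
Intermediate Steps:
P(T) = -10 + 5/(2*T) (P(T) = -10 + 5/(T + T) = -10 + 5/((2*T)) = -10 + 5*(1/(2*T)) = -10 + 5/(2*T))
M(35, -23)*((P(6)*3)*2) = sqrt(17 + 35)*(((-10 + (5/2)/6)*3)*2) = sqrt(52)*(((-10 + (5/2)*(1/6))*3)*2) = (2*sqrt(13))*(((-10 + 5/12)*3)*2) = (2*sqrt(13))*(-115/12*3*2) = (2*sqrt(13))*(-115/4*2) = (2*sqrt(13))*(-115/2) = -115*sqrt(13)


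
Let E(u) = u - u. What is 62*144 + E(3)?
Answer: 8928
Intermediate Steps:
E(u) = 0
62*144 + E(3) = 62*144 + 0 = 8928 + 0 = 8928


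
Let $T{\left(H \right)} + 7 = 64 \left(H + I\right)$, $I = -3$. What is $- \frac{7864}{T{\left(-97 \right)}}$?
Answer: $\frac{7864}{6407} \approx 1.2274$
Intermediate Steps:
$T{\left(H \right)} = -199 + 64 H$ ($T{\left(H \right)} = -7 + 64 \left(H - 3\right) = -7 + 64 \left(-3 + H\right) = -7 + \left(-192 + 64 H\right) = -199 + 64 H$)
$- \frac{7864}{T{\left(-97 \right)}} = - \frac{7864}{-199 + 64 \left(-97\right)} = - \frac{7864}{-199 - 6208} = - \frac{7864}{-6407} = \left(-7864\right) \left(- \frac{1}{6407}\right) = \frac{7864}{6407}$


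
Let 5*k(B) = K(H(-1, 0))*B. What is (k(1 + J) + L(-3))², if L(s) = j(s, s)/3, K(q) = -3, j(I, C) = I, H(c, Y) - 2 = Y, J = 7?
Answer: 841/25 ≈ 33.640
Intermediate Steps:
H(c, Y) = 2 + Y
k(B) = -3*B/5 (k(B) = (-3*B)/5 = -3*B/5)
L(s) = s/3
(k(1 + J) + L(-3))² = (-3*(1 + 7)/5 + (⅓)*(-3))² = (-⅗*8 - 1)² = (-24/5 - 1)² = (-29/5)² = 841/25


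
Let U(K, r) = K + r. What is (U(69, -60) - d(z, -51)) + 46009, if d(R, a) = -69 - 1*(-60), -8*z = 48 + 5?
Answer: 46027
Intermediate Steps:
z = -53/8 (z = -(48 + 5)/8 = -⅛*53 = -53/8 ≈ -6.6250)
d(R, a) = -9 (d(R, a) = -69 + 60 = -9)
(U(69, -60) - d(z, -51)) + 46009 = ((69 - 60) - 1*(-9)) + 46009 = (9 + 9) + 46009 = 18 + 46009 = 46027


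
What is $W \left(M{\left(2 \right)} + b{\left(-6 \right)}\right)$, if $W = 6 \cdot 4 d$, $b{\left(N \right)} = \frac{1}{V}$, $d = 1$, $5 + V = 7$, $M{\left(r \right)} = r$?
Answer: $60$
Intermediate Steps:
$V = 2$ ($V = -5 + 7 = 2$)
$b{\left(N \right)} = \frac{1}{2}$
$W = 24$ ($W = 6 \cdot 4 \cdot 1 = 24 \cdot 1 = 24$)
$W \left(M{\left(2 \right)} + b{\left(-6 \right)}\right) = 24 \left(2 + \frac{1}{2}\right) = 24 \cdot \frac{5}{2} = 60$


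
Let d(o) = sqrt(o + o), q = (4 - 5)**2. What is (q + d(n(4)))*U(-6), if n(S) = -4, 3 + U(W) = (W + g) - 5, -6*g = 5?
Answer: -89/6 - 89*I*sqrt(2)/3 ≈ -14.833 - 41.955*I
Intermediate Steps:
g = -5/6 (g = -1/6*5 = -5/6 ≈ -0.83333)
U(W) = -53/6 + W (U(W) = -3 + ((W - 5/6) - 5) = -3 + ((-5/6 + W) - 5) = -3 + (-35/6 + W) = -53/6 + W)
q = 1 (q = (-1)**2 = 1)
d(o) = sqrt(2)*sqrt(o) (d(o) = sqrt(2*o) = sqrt(2)*sqrt(o))
(q + d(n(4)))*U(-6) = (1 + sqrt(2)*sqrt(-4))*(-53/6 - 6) = (1 + sqrt(2)*(2*I))*(-89/6) = (1 + 2*I*sqrt(2))*(-89/6) = -89/6 - 89*I*sqrt(2)/3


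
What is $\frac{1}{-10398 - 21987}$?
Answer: $- \frac{1}{32385} \approx -3.0878 \cdot 10^{-5}$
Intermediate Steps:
$\frac{1}{-10398 - 21987} = \frac{1}{-32385} = - \frac{1}{32385}$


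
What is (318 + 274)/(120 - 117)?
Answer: 592/3 ≈ 197.33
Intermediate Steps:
(318 + 274)/(120 - 117) = 592/3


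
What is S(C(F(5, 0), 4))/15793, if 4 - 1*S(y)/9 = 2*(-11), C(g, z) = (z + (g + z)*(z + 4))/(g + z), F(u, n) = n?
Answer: 234/15793 ≈ 0.014817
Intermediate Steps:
C(g, z) = (z + (4 + z)*(g + z))/(g + z) (C(g, z) = (z + (g + z)*(4 + z))/(g + z) = (z + (4 + z)*(g + z))/(g + z))
S(y) = 234 (S(y) = 36 - 18*(-11) = 36 - 9*(-22) = 36 + 198 = 234)
S(C(F(5, 0), 4))/15793 = 234/15793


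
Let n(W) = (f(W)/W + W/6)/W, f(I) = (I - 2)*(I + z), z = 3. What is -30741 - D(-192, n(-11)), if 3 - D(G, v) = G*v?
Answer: -3743864/121 ≈ -30941.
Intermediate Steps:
f(I) = (-2 + I)*(3 + I) (f(I) = (I - 2)*(I + 3) = (-2 + I)*(3 + I))
n(W) = (W/6 + (-6 + W + W**2)/W)/W (n(W) = ((-6 + W + W**2)/W + W/6)/W = (W/6 + (-6 + W + W**2)/W)/W)
D(G, v) = 3 - G*v
-30741 - D(-192, n(-11)) = -30741 - (3 - 1*(-192)*(7/6 + 1/(-11) - 6/(-11)**2)) = -30741 - (3 - 1*(-192)*(7/6 - 1/11 - 6*1/121)) = -30741 - (3 - 1*(-192)*(7/6 - 1/11 - 6/121)) = -30741 - (3 - 1*(-192)*745/726) = -30741 - (3 + 23840/121) = -30741 - 1*24203/121 = -30741 - 24203/121 = -3743864/121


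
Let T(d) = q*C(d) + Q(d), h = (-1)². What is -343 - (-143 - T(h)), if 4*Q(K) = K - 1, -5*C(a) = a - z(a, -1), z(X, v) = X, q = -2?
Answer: -200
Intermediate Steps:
C(a) = 0 (C(a) = -(a - a)/5 = -⅕*0 = 0)
Q(K) = -¼ + K/4 (Q(K) = (K - 1)/4 = (-1 + K)/4 = -¼ + K/4)
h = 1
T(d) = -¼ + d/4 (T(d) = -2*0 + (-¼ + d/4) = 0 + (-¼ + d/4) = -¼ + d/4)
-343 - (-143 - T(h)) = -343 - (-143 - (-¼ + (¼)*1)) = -343 - (-143 - (-¼ + ¼)) = -343 - (-143 - 1*0) = -343 - (-143 + 0) = -343 - 1*(-143) = -343 + 143 = -200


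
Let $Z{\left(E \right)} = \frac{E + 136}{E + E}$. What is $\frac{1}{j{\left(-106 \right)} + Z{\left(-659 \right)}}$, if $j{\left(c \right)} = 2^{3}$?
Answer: $\frac{1318}{11067} \approx 0.11909$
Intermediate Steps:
$j{\left(c \right)} = 8$
$Z{\left(E \right)} = \frac{136 + E}{2 E}$
$\frac{1}{j{\left(-106 \right)} + Z{\left(-659 \right)}} = \frac{1}{8 + \frac{136 - 659}{2 \left(-659\right)}} = \frac{1}{8 + \frac{1}{2} \left(- \frac{1}{659}\right) \left(-523\right)} = \frac{1}{8 + \frac{523}{1318}} = \frac{1}{\frac{11067}{1318}} = \frac{1318}{11067}$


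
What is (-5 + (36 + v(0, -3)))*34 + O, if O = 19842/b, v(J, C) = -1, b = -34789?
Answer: 35464938/34789 ≈ 1019.4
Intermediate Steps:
O = -19842/34789 (O = 19842/(-34789) = 19842*(-1/34789) = -19842/34789 ≈ -0.57035)
(-5 + (36 + v(0, -3)))*34 + O = (-5 + (36 - 1))*34 - 19842/34789 = (-5 + 35)*34 - 19842/34789 = 30*34 - 19842/34789 = 1020 - 19842/34789 = 35464938/34789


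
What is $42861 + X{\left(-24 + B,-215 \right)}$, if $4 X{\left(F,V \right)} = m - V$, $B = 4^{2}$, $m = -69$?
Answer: $\frac{85795}{2} \approx 42898.0$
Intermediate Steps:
$B = 16$
$X{\left(F,V \right)} = - \frac{69}{4} - \frac{V}{4}$ ($X{\left(F,V \right)} = \frac{-69 - V}{4} = - \frac{69}{4} - \frac{V}{4}$)
$42861 + X{\left(-24 + B,-215 \right)} = 42861 - - \frac{73}{2} = 42861 + \left(- \frac{69}{4} + \frac{215}{4}\right) = 42861 + \frac{73}{2} = \frac{85795}{2}$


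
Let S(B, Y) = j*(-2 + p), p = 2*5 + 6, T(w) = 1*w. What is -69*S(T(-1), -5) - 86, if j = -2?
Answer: 1846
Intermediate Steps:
T(w) = w
p = 16 (p = 10 + 6 = 16)
S(B, Y) = -28 (S(B, Y) = -2*(-2 + 16) = -2*14 = -28)
-69*S(T(-1), -5) - 86 = -69*(-28) - 86 = 1932 - 86 = 1846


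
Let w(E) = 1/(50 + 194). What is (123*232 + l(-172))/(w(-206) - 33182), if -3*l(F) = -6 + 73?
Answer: -20872004/24289221 ≈ -0.85931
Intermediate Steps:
l(F) = -67/3 (l(F) = -(-6 + 73)/3 = -⅓*67 = -67/3)
w(E) = 1/244
(123*232 + l(-172))/(w(-206) - 33182) = (123*232 - 67/3)/(1/244 - 33182) = (28536 - 67/3)/(-8096407/244) = (85541/3)*(-244/8096407) = -20872004/24289221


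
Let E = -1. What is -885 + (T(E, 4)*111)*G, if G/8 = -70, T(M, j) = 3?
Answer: -187365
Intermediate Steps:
G = -560 (G = 8*(-70) = -560)
-885 + (T(E, 4)*111)*G = -885 + (3*111)*(-560) = -885 + 333*(-560) = -885 - 186480 = -187365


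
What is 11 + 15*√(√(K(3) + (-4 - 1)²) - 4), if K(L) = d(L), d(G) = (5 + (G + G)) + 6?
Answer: 11 + 15*√(-4 + √42) ≈ 34.626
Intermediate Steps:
d(G) = 11 + 2*G (d(G) = (5 + 2*G) + 6 = 11 + 2*G)
K(L) = 11 + 2*L
11 + 15*√(√(K(3) + (-4 - 1)²) - 4) = 11 + 15*√(√((11 + 2*3) + (-4 - 1)²) - 4) = 11 + 15*√(√((11 + 6) + (-5)²) - 4) = 11 + 15*√(√(17 + 25) - 4) = 11 + 15*√(√42 - 4) = 11 + 15*√(-4 + √42)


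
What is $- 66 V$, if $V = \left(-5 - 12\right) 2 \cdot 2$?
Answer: $4488$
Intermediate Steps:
$V = -68$ ($V = \left(-17\right) 4 = -68$)
$- 66 V = \left(-66\right) \left(-68\right) = 4488$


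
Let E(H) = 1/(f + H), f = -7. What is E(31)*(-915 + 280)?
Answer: -635/24 ≈ -26.458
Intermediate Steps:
E(H) = 1/(-7 + H)
E(31)*(-915 + 280) = (-915 + 280)/(-7 + 31) = -635/24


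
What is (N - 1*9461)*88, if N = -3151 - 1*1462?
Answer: -1238512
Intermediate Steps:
N = -4613 (N = -3151 - 1462 = -4613)
(N - 1*9461)*88 = (-4613 - 1*9461)*88 = (-4613 - 9461)*88 = -14074*88 = -1238512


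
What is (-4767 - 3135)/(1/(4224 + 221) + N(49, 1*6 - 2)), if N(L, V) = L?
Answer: -5854065/36301 ≈ -161.26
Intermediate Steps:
(-4767 - 3135)/(1/(4224 + 221) + N(49, 1*6 - 2)) = (-4767 - 3135)/(1/(4224 + 221) + 49) = -7902/(1/4445 + 49) = -7902/217806/4445 = -7902*4445/217806 = -5854065/36301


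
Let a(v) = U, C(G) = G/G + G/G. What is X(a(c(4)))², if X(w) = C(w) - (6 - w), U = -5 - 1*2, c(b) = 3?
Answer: 121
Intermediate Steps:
C(G) = 2 (C(G) = 1 + 1 = 2)
U = -7 (U = -5 - 2 = -7)
a(v) = -7
X(w) = -4 + w (X(w) = 2 - (6 - w) = 2 + (-6 + w) = -4 + w)
X(a(c(4)))² = (-4 - 7)² = (-11)² = 121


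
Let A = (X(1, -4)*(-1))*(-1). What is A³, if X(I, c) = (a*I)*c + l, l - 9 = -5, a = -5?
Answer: 13824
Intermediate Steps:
l = 4 (l = 9 - 5 = 4)
X(I, c) = 4 - 5*I*c (X(I, c) = (-5*I)*c + 4 = -5*I*c + 4 = 4 - 5*I*c)
A = 24 (A = ((4 - 5*1*(-4))*(-1))*(-1) = ((4 + 20)*(-1))*(-1) = (24*(-1))*(-1) = -24*(-1) = 24)
A³ = 24³ = 13824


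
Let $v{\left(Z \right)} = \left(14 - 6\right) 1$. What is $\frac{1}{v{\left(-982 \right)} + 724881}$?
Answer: $\frac{1}{724889} \approx 1.3795 \cdot 10^{-6}$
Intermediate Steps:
$v{\left(Z \right)} = 8$ ($v{\left(Z \right)} = 8 \cdot 1 = 8$)
$\frac{1}{v{\left(-982 \right)} + 724881} = \frac{1}{8 + 724881} = \frac{1}{724889}$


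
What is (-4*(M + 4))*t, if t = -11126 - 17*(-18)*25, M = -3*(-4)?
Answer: 222464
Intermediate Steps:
M = 12
t = -3476 (t = -11126 + 306*25 = -11126 + 7650 = -3476)
(-4*(M + 4))*t = -4*(12 + 4)*(-3476) = -4*16*(-3476) = -64*(-3476) = 222464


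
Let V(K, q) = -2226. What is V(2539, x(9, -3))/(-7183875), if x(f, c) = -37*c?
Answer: 742/2394625 ≈ 0.00030986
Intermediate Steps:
V(2539, x(9, -3))/(-7183875) = -2226/(-7183875) = -2226*(-1/7183875) = 742/2394625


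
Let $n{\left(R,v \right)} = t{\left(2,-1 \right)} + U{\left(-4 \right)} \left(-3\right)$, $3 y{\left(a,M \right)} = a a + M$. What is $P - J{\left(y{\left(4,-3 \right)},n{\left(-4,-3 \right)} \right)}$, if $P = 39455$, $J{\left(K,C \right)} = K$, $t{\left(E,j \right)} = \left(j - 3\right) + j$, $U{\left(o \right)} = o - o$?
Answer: $\frac{118352}{3} \approx 39451.0$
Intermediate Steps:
$U{\left(o \right)} = 0$
$t{\left(E,j \right)} = -3 + 2 j$ ($t{\left(E,j \right)} = \left(-3 + j\right) + j = -3 + 2 j$)
$y{\left(a,M \right)} = \frac{M}{3} + \frac{a^{2}}{3}$ ($y{\left(a,M \right)} = \frac{a a + M}{3} = \frac{a^{2} + M}{3} = \frac{M + a^{2}}{3} = \frac{M}{3} + \frac{a^{2}}{3}$)
$n{\left(R,v \right)} = -5$ ($n{\left(R,v \right)} = \left(-3 + 2 \left(-1\right)\right) + 0 \left(-3\right) = \left(-3 - 2\right) + 0 = -5 + 0 = -5$)
$P - J{\left(y{\left(4,-3 \right)},n{\left(-4,-3 \right)} \right)} = 39455 - \left(\frac{1}{3} \left(-3\right) + \frac{4^{2}}{3}\right) = 39455 - \left(-1 + \frac{1}{3} \cdot 16\right) = 39455 - \left(-1 + \frac{16}{3}\right) = 39455 - \frac{13}{3} = \frac{118352}{3}$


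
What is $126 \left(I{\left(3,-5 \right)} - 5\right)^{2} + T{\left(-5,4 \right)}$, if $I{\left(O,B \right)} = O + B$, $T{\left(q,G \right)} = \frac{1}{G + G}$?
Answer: $\frac{49393}{8} \approx 6174.1$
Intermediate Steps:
$T{\left(q,G \right)} = \frac{1}{2 G}$
$I{\left(O,B \right)} = B + O$
$126 \left(I{\left(3,-5 \right)} - 5\right)^{2} + T{\left(-5,4 \right)} = 126 \left(\left(-5 + 3\right) - 5\right)^{2} + \frac{1}{2 \cdot 4} = 126 \left(-2 - 5\right)^{2} + \frac{1}{2} \cdot \frac{1}{4} = 126 \left(-7\right)^{2} + \frac{1}{8} = 126 \cdot 49 + \frac{1}{8} = 6174 + \frac{1}{8} = \frac{49393}{8}$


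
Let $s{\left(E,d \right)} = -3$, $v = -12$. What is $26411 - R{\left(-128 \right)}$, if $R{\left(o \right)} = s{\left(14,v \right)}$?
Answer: $26414$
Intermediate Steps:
$R{\left(o \right)} = -3$
$26411 - R{\left(-128 \right)} = 26411 - -3 = 26411 + 3 = 26414$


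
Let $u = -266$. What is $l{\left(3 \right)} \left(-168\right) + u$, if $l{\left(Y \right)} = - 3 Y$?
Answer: $1246$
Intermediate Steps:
$l{\left(3 \right)} \left(-168\right) + u = \left(-3\right) 3 \left(-168\right) - 266 = \left(-9\right) \left(-168\right) - 266 = 1512 - 266 = 1246$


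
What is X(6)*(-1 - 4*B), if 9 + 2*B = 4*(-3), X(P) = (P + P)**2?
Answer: 5904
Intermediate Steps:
X(P) = 4*P**2 (X(P) = (2*P)**2 = 4*P**2)
B = -21/2 (B = -9/2 + (4*(-3))/2 = -9/2 + (1/2)*(-12) = -9/2 - 6 = -21/2 ≈ -10.500)
X(6)*(-1 - 4*B) = (4*6**2)*(-1 - 4*(-21/2)) = (4*36)*(-1 + 42) = 144*41 = 5904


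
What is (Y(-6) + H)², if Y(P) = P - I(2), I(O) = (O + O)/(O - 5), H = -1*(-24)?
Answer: 3364/9 ≈ 373.78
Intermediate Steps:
H = 24
I(O) = 2*O/(-5 + O) (I(O) = (2*O)/(-5 + O) = 2*O/(-5 + O))
Y(P) = 4/3 + P (Y(P) = P - 2*2/(-5 + 2) = P - 2*2/(-3) = P - 2*2*(-1)/3 = P - 1*(-4/3) = P + 4/3 = 4/3 + P)
(Y(-6) + H)² = ((4/3 - 6) + 24)² = (-14/3 + 24)² = (58/3)² = 3364/9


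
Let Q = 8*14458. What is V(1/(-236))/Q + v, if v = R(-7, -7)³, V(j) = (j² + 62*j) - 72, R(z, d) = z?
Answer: -2209617620135/6442022144 ≈ -343.00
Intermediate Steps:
V(j) = -72 + j² + 62*j
Q = 115664
v = -343 (v = (-7)³ = -343)
V(1/(-236))/Q + v = (-72 + (1/(-236))² + 62/(-236))/115664 - 343 = (-72 + (-1/236)² + 62*(-1/236))*(1/115664) - 343 = (-72 + 1/55696 - 31/118)*(1/115664) - 343 = -4024743/55696*1/115664 - 343 = -4024743/6442022144 - 343 = -2209617620135/6442022144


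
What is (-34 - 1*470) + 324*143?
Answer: 45828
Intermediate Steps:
(-34 - 1*470) + 324*143 = (-34 - 470) + 46332 = -504 + 46332 = 45828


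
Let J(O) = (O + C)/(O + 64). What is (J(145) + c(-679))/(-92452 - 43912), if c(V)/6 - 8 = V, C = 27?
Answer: 420631/14250038 ≈ 0.029518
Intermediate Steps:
c(V) = 48 + 6*V
J(O) = (27 + O)/(64 + O) (J(O) = (O + 27)/(O + 64) = (27 + O)/(64 + O))
(J(145) + c(-679))/(-92452 - 43912) = ((27 + 145)/(64 + 145) + (48 + 6*(-679)))/(-92452 - 43912) = (172/209 + (48 - 4074))/(-136364) = ((1/209)*172 - 4026)*(-1/136364) = (172/209 - 4026)*(-1/136364) = -841262/209*(-1/136364) = 420631/14250038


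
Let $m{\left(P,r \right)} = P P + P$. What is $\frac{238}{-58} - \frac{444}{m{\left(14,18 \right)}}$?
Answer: $- \frac{6311}{1015} \approx -6.2177$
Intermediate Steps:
$m{\left(P,r \right)} = P + P^{2}$ ($m{\left(P,r \right)} = P^{2} + P = P + P^{2}$)
$\frac{238}{-58} - \frac{444}{m{\left(14,18 \right)}} = \frac{238}{-58} - \frac{444}{14 \left(1 + 14\right)} = 238 \left(- \frac{1}{58}\right) - \frac{444}{14 \cdot 15} = - \frac{119}{29} - \frac{444}{210} = - \frac{119}{29} - \frac{74}{35} = - \frac{6311}{1015}$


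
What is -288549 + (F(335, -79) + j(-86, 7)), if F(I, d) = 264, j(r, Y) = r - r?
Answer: -288285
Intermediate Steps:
j(r, Y) = 0
-288549 + (F(335, -79) + j(-86, 7)) = -288549 + (264 + 0) = -288549 + 264 = -288285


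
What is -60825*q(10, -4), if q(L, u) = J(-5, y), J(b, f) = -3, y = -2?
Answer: 182475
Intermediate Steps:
q(L, u) = -3
-60825*q(10, -4) = -60825*(-3) = 182475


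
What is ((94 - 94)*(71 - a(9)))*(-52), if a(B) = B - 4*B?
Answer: 0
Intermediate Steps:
a(B) = -3*B
((94 - 94)*(71 - a(9)))*(-52) = ((94 - 94)*(71 - (-3)*9))*(-52) = (0*(71 - 1*(-27)))*(-52) = (0*(71 + 27))*(-52) = (0*98)*(-52) = 0*(-52) = 0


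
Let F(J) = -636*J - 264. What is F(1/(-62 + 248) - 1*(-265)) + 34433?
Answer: -4165607/31 ≈ -1.3437e+5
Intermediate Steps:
F(J) = -264 - 636*J
F(1/(-62 + 248) - 1*(-265)) + 34433 = (-264 - 636*(1/(-62 + 248) - 1*(-265))) + 34433 = (-264 - 636*(1/186 + 265)) + 34433 = (-264 - 636*49291/186) + 34433 = (-264 - 5224846/31) + 34433 = -5233030/31 + 34433 = -4165607/31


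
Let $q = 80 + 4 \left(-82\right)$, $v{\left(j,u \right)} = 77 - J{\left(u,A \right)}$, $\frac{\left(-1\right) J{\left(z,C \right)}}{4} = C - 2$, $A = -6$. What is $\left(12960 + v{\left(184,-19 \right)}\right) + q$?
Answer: $12757$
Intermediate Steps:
$J{\left(z,C \right)} = 8 - 4 C$ ($J{\left(z,C \right)} = - 4 \left(C - 2\right) = - 4 \left(-2 + C\right) = 8 - 4 C$)
$v{\left(j,u \right)} = 45$ ($v{\left(j,u \right)} = 77 - \left(8 - -24\right) = 77 - \left(8 + 24\right) = 77 - 32 = 45$)
$q = -248$ ($q = 80 - 328 = -248$)
$\left(12960 + v{\left(184,-19 \right)}\right) + q = \left(12960 + 45\right) - 248 = 13005 - 248 = 12757$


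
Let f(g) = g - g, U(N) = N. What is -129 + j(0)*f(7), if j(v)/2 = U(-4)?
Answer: -129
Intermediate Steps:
j(v) = -8 (j(v) = 2*(-4) = -8)
f(g) = 0
-129 + j(0)*f(7) = -129 - 8*0 = -129 + 0 = -129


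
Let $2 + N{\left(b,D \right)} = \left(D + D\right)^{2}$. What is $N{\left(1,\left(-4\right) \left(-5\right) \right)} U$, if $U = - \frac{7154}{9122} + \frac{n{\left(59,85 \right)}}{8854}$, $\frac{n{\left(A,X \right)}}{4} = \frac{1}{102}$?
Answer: $- \frac{75914378192}{60574641} \approx -1253.2$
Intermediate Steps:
$n{\left(A,X \right)} = \frac{2}{51}$ ($n{\left(A,X \right)} = \frac{4}{102} = 4 \cdot \frac{1}{102} = \frac{2}{51}$)
$N{\left(b,D \right)} = -2 + 4 D^{2}$ ($N{\left(b,D \right)} = -2 + \left(D + D\right)^{2} = -2 + \left(2 D\right)^{2} = -2 + 4 D^{2}$)
$U = - \frac{807599768}{1029768897}$ ($U = - \frac{7154}{9122} + \frac{2}{51 \cdot 8854} = \left(-7154\right) \frac{1}{9122} + \frac{2}{51} \cdot \frac{1}{8854} = - \frac{3577}{4561} + \frac{1}{225777} = - \frac{807599768}{1029768897} \approx -0.78425$)
$N{\left(1,\left(-4\right) \left(-5\right) \right)} U = \left(-2 + 4 \left(\left(-4\right) \left(-5\right)\right)^{2}\right) \left(- \frac{807599768}{1029768897}\right) = \left(-2 + 4 \cdot 20^{2}\right) \left(- \frac{807599768}{1029768897}\right) = \left(-2 + 4 \cdot 400\right) \left(- \frac{807599768}{1029768897}\right) = \left(-2 + 1600\right) \left(- \frac{807599768}{1029768897}\right) = 1598 \left(- \frac{807599768}{1029768897}\right) = - \frac{75914378192}{60574641}$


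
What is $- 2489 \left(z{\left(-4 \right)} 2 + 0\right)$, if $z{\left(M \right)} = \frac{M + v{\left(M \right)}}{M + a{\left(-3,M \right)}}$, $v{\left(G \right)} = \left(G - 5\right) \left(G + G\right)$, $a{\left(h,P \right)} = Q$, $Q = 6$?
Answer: $-169252$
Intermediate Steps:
$a{\left(h,P \right)} = 6$
$v{\left(G \right)} = 2 G \left(-5 + G\right)$ ($v{\left(G \right)} = \left(-5 + G\right) 2 G = 2 G \left(-5 + G\right)$)
$z{\left(M \right)} = \frac{M + 2 M \left(-5 + M\right)}{6 + M}$ ($z{\left(M \right)} = \frac{M + 2 M \left(-5 + M\right)}{M + 6} = \frac{M + 2 M \left(-5 + M\right)}{6 + M}$)
$- 2489 \left(z{\left(-4 \right)} 2 + 0\right) = - 2489 \left(- \frac{4 \left(-9 + 2 \left(-4\right)\right)}{6 - 4} \cdot 2 + 0\right) = - 2489 \left(- \frac{4 \left(-9 - 8\right)}{2} \cdot 2 + 0\right) = - 2489 \left(\left(-4\right) \frac{1}{2} \left(-17\right) 2 + 0\right) = - 2489 \left(34 \cdot 2 + 0\right) = - 2489 \left(68 + 0\right) = \left(-2489\right) 68 = -169252$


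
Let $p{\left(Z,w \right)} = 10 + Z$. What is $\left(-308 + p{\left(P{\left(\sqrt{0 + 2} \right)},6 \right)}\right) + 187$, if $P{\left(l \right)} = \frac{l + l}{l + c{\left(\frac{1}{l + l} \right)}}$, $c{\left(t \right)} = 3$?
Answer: $- \frac{781}{7} + \frac{6 \sqrt{2}}{7} \approx -110.36$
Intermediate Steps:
$P{\left(l \right)} = \frac{2 l}{3 + l}$ ($P{\left(l \right)} = \frac{l + l}{l + 3} = \frac{2 l}{3 + l}$)
$\left(-308 + p{\left(P{\left(\sqrt{0 + 2} \right)},6 \right)}\right) + 187 = \left(-308 + \left(10 + \frac{2 \sqrt{0 + 2}}{3 + \sqrt{0 + 2}}\right)\right) + 187 = \left(-308 + \left(10 + \frac{2 \sqrt{2}}{3 + \sqrt{2}}\right)\right) + 187 = \left(-298 + \frac{2 \sqrt{2}}{3 + \sqrt{2}}\right) + 187 = -111 + \frac{2 \sqrt{2}}{3 + \sqrt{2}}$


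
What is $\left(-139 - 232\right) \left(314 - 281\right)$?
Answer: $-12243$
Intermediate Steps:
$\left(-139 - 232\right) \left(314 - 281\right) = \left(-371\right) 33 = -12243$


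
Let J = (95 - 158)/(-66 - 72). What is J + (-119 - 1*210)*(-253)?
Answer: 3828923/46 ≈ 83238.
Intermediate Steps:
J = 21/46 (J = -63/(-138) = -63*(-1/138) = 21/46 ≈ 0.45652)
J + (-119 - 1*210)*(-253) = 21/46 + (-119 - 1*210)*(-253) = 21/46 + (-119 - 210)*(-253) = 21/46 - 329*(-253) = 21/46 + 83237 = 3828923/46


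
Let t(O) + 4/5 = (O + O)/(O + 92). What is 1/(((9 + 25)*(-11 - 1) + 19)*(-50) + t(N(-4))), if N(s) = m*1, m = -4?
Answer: 55/1069701 ≈ 5.1416e-5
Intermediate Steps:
N(s) = -4 (N(s) = -4*1 = -4)
t(O) = -⅘ + 2*O/(92 + O) (t(O) = -⅘ + (O + O)/(O + 92) = -⅘ + (2*O)/(92 + O) = -⅘ + 2*O/(92 + O))
1/(((9 + 25)*(-11 - 1) + 19)*(-50) + t(N(-4))) = 1/(((9 + 25)*(-11 - 1) + 19)*(-50) + 2*(-184 + 3*(-4))/(5*(92 - 4))) = 1/((34*(-12) + 19)*(-50) + (⅖)*(-184 - 12)/88) = 1/((-408 + 19)*(-50) + (⅖)*(1/88)*(-196)) = 1/(-389*(-50) - 49/55) = 1/(19450 - 49/55) = 1/(1069701/55) = 55/1069701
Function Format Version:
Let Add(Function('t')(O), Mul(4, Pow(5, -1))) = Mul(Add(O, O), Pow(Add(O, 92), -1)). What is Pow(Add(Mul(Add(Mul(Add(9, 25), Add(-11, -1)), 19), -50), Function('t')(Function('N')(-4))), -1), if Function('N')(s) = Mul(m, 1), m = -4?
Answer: Rational(55, 1069701) ≈ 5.1416e-5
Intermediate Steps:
Function('N')(s) = -4 (Function('N')(s) = Mul(-4, 1) = -4)
Function('t')(O) = Add(Rational(-4, 5), Mul(2, O, Pow(Add(92, O), -1))) (Function('t')(O) = Add(Rational(-4, 5), Mul(Add(O, O), Pow(Add(O, 92), -1))) = Add(Rational(-4, 5), Mul(Mul(2, O), Pow(Add(92, O), -1))) = Add(Rational(-4, 5), Mul(2, O, Pow(Add(92, O), -1))))
Pow(Add(Mul(Add(Mul(Add(9, 25), Add(-11, -1)), 19), -50), Function('t')(Function('N')(-4))), -1) = Pow(Add(Mul(Add(Mul(Add(9, 25), Add(-11, -1)), 19), -50), Mul(Rational(2, 5), Pow(Add(92, -4), -1), Add(-184, Mul(3, -4)))), -1) = Pow(Add(Mul(Add(Mul(34, -12), 19), -50), Mul(Rational(2, 5), Pow(88, -1), Add(-184, -12))), -1) = Pow(Add(Mul(Add(-408, 19), -50), Mul(Rational(2, 5), Rational(1, 88), -196)), -1) = Pow(Add(Mul(-389, -50), Rational(-49, 55)), -1) = Pow(Add(19450, Rational(-49, 55)), -1) = Pow(Rational(1069701, 55), -1) = Rational(55, 1069701)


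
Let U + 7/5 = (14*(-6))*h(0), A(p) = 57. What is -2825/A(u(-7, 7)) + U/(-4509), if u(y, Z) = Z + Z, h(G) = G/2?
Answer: -21229742/428355 ≈ -49.561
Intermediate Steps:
h(G) = G/2 (h(G) = G*(½) = G/2)
u(y, Z) = 2*Z
U = -7/5 (U = -7/5 + (14*(-6))*((½)*0) = -7/5 - 84*0 = -7/5 + 0 = -7/5 ≈ -1.4000)
-2825/A(u(-7, 7)) + U/(-4509) = -2825/57 - 7/5/(-4509) = -2825*1/57 - 7/5*(-1/4509) = -2825/57 + 7/22545 = -21229742/428355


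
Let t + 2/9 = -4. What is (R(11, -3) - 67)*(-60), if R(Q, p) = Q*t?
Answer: 20420/3 ≈ 6806.7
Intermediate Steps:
t = -38/9 (t = -2/9 - 4 = -38/9 ≈ -4.2222)
R(Q, p) = -38*Q/9 (R(Q, p) = Q*(-38/9) = -38*Q/9)
(R(11, -3) - 67)*(-60) = (-38/9*11 - 67)*(-60) = (-418/9 - 67)*(-60) = -1021/9*(-60) = 20420/3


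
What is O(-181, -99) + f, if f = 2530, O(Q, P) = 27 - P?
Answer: 2656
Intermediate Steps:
O(-181, -99) + f = (27 - 1*(-99)) + 2530 = (27 + 99) + 2530 = 126 + 2530 = 2656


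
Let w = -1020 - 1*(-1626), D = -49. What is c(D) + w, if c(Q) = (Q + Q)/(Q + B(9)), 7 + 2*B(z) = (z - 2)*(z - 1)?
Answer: 610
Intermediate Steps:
B(z) = -7/2 + (-1 + z)*(-2 + z)/2 (B(z) = -7/2 + ((z - 2)*(z - 1))/2 = -7/2 + ((-2 + z)*(-1 + z))/2 = -7/2 + ((-1 + z)*(-2 + z))/2 = -7/2 + (-1 + z)*(-2 + z)/2)
c(Q) = 2*Q/(49/2 + Q) (c(Q) = (Q + Q)/(Q + (-5/2 + (½)*9² - 3/2*9)) = (2*Q)/(Q + (-5/2 + (½)*81 - 27/2)) = (2*Q)/(Q + (-5/2 + 81/2 - 27/2)) = (2*Q)/(Q + 49/2) = (2*Q)/(49/2 + Q) = 2*Q/(49/2 + Q))
w = 606 (w = -1020 + 1626 = 606)
c(D) + w = 4*(-49)/(49 + 2*(-49)) + 606 = 4*(-49)/(49 - 98) + 606 = 4*(-49)/(-49) + 606 = 4*(-49)*(-1/49) + 606 = 4 + 606 = 610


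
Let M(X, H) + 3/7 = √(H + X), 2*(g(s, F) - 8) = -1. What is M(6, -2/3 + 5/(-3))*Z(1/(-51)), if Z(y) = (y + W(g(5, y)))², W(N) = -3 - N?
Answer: -1151329/24276 + 1151329*√33/31212 ≈ 164.48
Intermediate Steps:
g(s, F) = 15/2 (g(s, F) = 8 + (½)*(-1) = 8 - ½ = 15/2)
M(X, H) = -3/7 + √(H + X)
Z(y) = (-21/2 + y)² (Z(y) = (y + (-3 - 1*15/2))² = (y + (-3 - 15/2))² = (y - 21/2)² = (-21/2 + y)²)
M(6, -2/3 + 5/(-3))*Z(1/(-51)) = (-3/7 + √((-2/3 + 5/(-3)) + 6))*((-21 + 2/(-51))²/4) = (-3/7 + √((-2*⅓ + 5*(-⅓)) + 6))*((-21 + 2*(-1/51))²/4) = (-3/7 + √((-⅔ - 5/3) + 6))*((-21 - 2/51)²/4) = (-3/7 + √(-7/3 + 6))*((-1073/51)²/4) = (-3/7 + √(11/3))*((¼)*(1151329/2601)) = (-3/7 + √33/3)*(1151329/10404) = -1151329/24276 + 1151329*√33/31212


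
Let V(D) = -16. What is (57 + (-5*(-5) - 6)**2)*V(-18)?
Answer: -6688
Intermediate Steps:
(57 + (-5*(-5) - 6)**2)*V(-18) = (57 + (-5*(-5) - 6)**2)*(-16) = (57 + (25 - 6)**2)*(-16) = (57 + 19**2)*(-16) = (57 + 361)*(-16) = 418*(-16) = -6688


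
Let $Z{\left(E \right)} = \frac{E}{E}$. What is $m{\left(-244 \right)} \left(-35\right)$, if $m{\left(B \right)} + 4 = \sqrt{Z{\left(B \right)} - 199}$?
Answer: $140 - 105 i \sqrt{22} \approx 140.0 - 492.49 i$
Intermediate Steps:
$Z{\left(E \right)} = 1$
$m{\left(B \right)} = -4 + 3 i \sqrt{22}$ ($m{\left(B \right)} = -4 + \sqrt{1 - 199} = -4 + \sqrt{-198} = -4 + 3 i \sqrt{22}$)
$m{\left(-244 \right)} \left(-35\right) = \left(-4 + 3 i \sqrt{22}\right) \left(-35\right) = 140 - 105 i \sqrt{22}$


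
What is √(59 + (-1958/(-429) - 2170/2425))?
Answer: √22421632935/18915 ≈ 7.9164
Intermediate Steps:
√(59 + (-1958/(-429) - 2170/2425)) = √(59 + (-1958*(-1/429) - 2170*1/2425)) = √(59 + (178/39 - 434/485)) = √(59 + 69404/18915) = √(1185389/18915) = √22421632935/18915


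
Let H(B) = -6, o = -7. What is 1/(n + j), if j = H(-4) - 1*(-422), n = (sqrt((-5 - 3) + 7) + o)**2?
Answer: 116/53873 + 7*I/107746 ≈ 0.0021532 + 6.4968e-5*I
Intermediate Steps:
n = (-7 + I)**2 (n = (sqrt((-5 - 3) + 7) - 7)**2 = (sqrt(-8 + 7) - 7)**2 = (sqrt(-1) - 7)**2 = (I - 7)**2 = (-7 + I)**2 ≈ 48.0 - 14.0*I)
j = 416 (j = -6 - 1*(-422) = -6 + 422 = 416)
1/(n + j) = 1/((7 - I)**2 + 416) = 1/(416 + (7 - I)**2)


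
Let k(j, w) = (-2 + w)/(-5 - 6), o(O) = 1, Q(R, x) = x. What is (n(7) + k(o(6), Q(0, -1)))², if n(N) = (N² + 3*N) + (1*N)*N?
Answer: 1721344/121 ≈ 14226.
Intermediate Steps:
k(j, w) = 2/11 - w/11 (k(j, w) = (-2 + w)/(-11) = (-2 + w)*(-1/11) = 2/11 - w/11)
n(N) = 2*N² + 3*N (n(N) = (N² + 3*N) + N*N = (N² + 3*N) + N² = 2*N² + 3*N)
(n(7) + k(o(6), Q(0, -1)))² = (7*(3 + 2*7) + (2/11 - 1/11*(-1)))² = (7*(3 + 14) + (2/11 + 1/11))² = (7*17 + 3/11)² = (119 + 3/11)² = (1312/11)² = 1721344/121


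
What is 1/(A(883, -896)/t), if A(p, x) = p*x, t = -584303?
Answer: 584303/791168 ≈ 0.73853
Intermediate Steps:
1/(A(883, -896)/t) = 1/((883*(-896))/(-584303)) = 1/(-791168*(-1/584303)) = 1/(791168/584303) = 584303/791168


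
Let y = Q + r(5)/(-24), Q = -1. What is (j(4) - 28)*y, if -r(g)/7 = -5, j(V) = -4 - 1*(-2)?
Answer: 295/4 ≈ 73.750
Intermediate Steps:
j(V) = -2 (j(V) = -4 + 2 = -2)
r(g) = 35 (r(g) = -7*(-5) = 35)
y = -59/24 (y = -1 + 35/(-24) = -1 + 35*(-1/24) = -1 - 35/24 = -59/24 ≈ -2.4583)
(j(4) - 28)*y = (-2 - 28)*(-59/24) = -30*(-59/24) = 295/4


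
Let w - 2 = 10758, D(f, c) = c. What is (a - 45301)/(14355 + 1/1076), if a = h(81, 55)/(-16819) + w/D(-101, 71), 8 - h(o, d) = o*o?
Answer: -58012223813096/18444802765169 ≈ -3.1452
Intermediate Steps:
w = 10760 (w = 2 + 10758 = 10760)
h(o, d) = 8 - o**2 (h(o, d) = 8 - o*o = 8 - o**2)
a = 181437703/1194149 (a = (8 - 1*81**2)/(-16819) + 10760/71 = (8 - 1*6561)*(-1/16819) + 10760*(1/71) = (8 - 6561)*(-1/16819) + 10760/71 = -6553*(-1/16819) + 10760/71 = 6553/16819 + 10760/71 = 181437703/1194149 ≈ 151.94)
(a - 45301)/(14355 + 1/1076) = (181437703/1194149 - 45301)/(14355 + 1/1076) = -53914706146/(1194149*(14355 + 1/1076)) = -53914706146/(1194149*15445981/1076) = -53914706146/1194149*1076/15445981 = -58012223813096/18444802765169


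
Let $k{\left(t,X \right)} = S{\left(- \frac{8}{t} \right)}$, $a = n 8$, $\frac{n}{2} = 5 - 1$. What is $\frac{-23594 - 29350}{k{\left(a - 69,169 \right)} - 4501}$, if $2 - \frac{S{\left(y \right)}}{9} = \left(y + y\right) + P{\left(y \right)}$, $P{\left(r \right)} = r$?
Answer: $\frac{264720}{22631} \approx 11.697$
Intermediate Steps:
$n = 8$ ($n = 2 \left(5 - 1\right) = 2 \cdot 4 = 8$)
$a = 64$ ($a = 8 \cdot 8 = 64$)
$S{\left(y \right)} = 18 - 27 y$ ($S{\left(y \right)} = 18 - 9 \left(\left(y + y\right) + y\right) = 18 - 9 \left(2 y + y\right) = 18 - 9 \cdot 3 y = 18 - 27 y$)
$k{\left(t,X \right)} = 18 + \frac{216}{t}$ ($k{\left(t,X \right)} = 18 - 27 \left(- \frac{8}{t}\right) = 18 + \frac{216}{t}$)
$\frac{-23594 - 29350}{k{\left(a - 69,169 \right)} - 4501} = \frac{-23594 - 29350}{\left(18 + \frac{216}{64 - 69}\right) - 4501} = - \frac{52944}{\left(18 + \frac{216}{64 - 69}\right) - 4501} = - \frac{52944}{\left(18 + \frac{216}{-5}\right) - 4501} = - \frac{52944}{\left(18 + 216 \left(- \frac{1}{5}\right)\right) - 4501} = - \frac{52944}{\left(18 - \frac{216}{5}\right) - 4501} = - \frac{52944}{- \frac{126}{5} - 4501} = - \frac{52944}{- \frac{22631}{5}} = \left(-52944\right) \left(- \frac{5}{22631}\right) = \frac{264720}{22631}$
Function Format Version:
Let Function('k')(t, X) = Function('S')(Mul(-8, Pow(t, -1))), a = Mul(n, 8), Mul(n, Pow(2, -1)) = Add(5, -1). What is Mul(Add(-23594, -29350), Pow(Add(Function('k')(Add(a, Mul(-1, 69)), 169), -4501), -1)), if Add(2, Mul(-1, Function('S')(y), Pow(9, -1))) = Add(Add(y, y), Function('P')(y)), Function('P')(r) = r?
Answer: Rational(264720, 22631) ≈ 11.697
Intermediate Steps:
n = 8 (n = Mul(2, Add(5, -1)) = Mul(2, 4) = 8)
a = 64 (a = Mul(8, 8) = 64)
Function('S')(y) = Add(18, Mul(-27, y)) (Function('S')(y) = Add(18, Mul(-9, Add(Add(y, y), y))) = Add(18, Mul(-9, Add(Mul(2, y), y))) = Add(18, Mul(-9, Mul(3, y))) = Add(18, Mul(-27, y)))
Function('k')(t, X) = Add(18, Mul(216, Pow(t, -1))) (Function('k')(t, X) = Add(18, Mul(-27, Mul(-8, Pow(t, -1)))) = Add(18, Mul(216, Pow(t, -1))))
Mul(Add(-23594, -29350), Pow(Add(Function('k')(Add(a, Mul(-1, 69)), 169), -4501), -1)) = Mul(Add(-23594, -29350), Pow(Add(Add(18, Mul(216, Pow(Add(64, Mul(-1, 69)), -1))), -4501), -1)) = Mul(-52944, Pow(Add(Add(18, Mul(216, Pow(Add(64, -69), -1))), -4501), -1)) = Mul(-52944, Pow(Add(Add(18, Mul(216, Pow(-5, -1))), -4501), -1)) = Mul(-52944, Pow(Add(Add(18, Mul(216, Rational(-1, 5))), -4501), -1)) = Mul(-52944, Pow(Add(Add(18, Rational(-216, 5)), -4501), -1)) = Mul(-52944, Pow(Add(Rational(-126, 5), -4501), -1)) = Mul(-52944, Pow(Rational(-22631, 5), -1)) = Mul(-52944, Rational(-5, 22631)) = Rational(264720, 22631)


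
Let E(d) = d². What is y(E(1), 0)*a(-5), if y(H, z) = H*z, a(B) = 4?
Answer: 0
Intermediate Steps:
y(E(1), 0)*a(-5) = (1²*0)*4 = (1*0)*4 = 0*4 = 0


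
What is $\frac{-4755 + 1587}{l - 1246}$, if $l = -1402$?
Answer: $\frac{396}{331} \approx 1.1964$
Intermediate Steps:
$\frac{-4755 + 1587}{l - 1246} = \frac{-4755 + 1587}{-1402 - 1246} = - \frac{3168}{-2648} = \left(-3168\right) \left(- \frac{1}{2648}\right) = \frac{396}{331}$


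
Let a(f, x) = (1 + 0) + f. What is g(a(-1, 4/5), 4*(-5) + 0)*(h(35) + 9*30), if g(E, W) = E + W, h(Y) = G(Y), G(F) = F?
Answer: -6100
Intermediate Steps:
h(Y) = Y
a(f, x) = 1 + f
g(a(-1, 4/5), 4*(-5) + 0)*(h(35) + 9*30) = ((1 - 1) + (4*(-5) + 0))*(35 + 9*30) = (0 + (-20 + 0))*(35 + 270) = (0 - 20)*305 = -20*305 = -6100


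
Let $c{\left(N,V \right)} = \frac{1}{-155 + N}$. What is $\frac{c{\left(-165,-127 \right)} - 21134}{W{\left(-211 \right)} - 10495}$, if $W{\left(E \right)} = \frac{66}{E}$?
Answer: $\frac{1426967891}{708643520} \approx 2.0137$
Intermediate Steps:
$\frac{c{\left(-165,-127 \right)} - 21134}{W{\left(-211 \right)} - 10495} = \frac{\frac{1}{-155 - 165} - 21134}{\frac{66}{-211} - 10495} = \frac{\frac{1}{-320} - 21134}{66 \left(- \frac{1}{211}\right) - 10495} = \frac{- \frac{1}{320} - 21134}{- \frac{66}{211} - 10495} = - \frac{6762881}{320 \left(- \frac{2214511}{211}\right)} = \left(- \frac{6762881}{320}\right) \left(- \frac{211}{2214511}\right) = \frac{1426967891}{708643520}$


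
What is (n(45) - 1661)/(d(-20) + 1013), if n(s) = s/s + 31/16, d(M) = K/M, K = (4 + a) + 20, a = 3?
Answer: -132645/80932 ≈ -1.6390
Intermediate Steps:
K = 27 (K = (4 + 3) + 20 = 7 + 20 = 27)
d(M) = 27/M
n(s) = 47/16 (n(s) = 1 + 31*(1/16) = 1 + 31/16 = 47/16)
(n(45) - 1661)/(d(-20) + 1013) = (47/16 - 1661)/(27/(-20) + 1013) = -26529/(16*(27*(-1/20) + 1013)) = -26529/(16*(-27/20 + 1013)) = -26529/(16*20233/20) = -26529/16*20/20233 = -132645/80932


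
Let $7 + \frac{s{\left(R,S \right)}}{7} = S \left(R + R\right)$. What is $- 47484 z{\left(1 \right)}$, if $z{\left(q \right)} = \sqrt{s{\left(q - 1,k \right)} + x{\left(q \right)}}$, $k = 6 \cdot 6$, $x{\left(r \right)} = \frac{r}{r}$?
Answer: $- 189936 i \sqrt{3} \approx - 3.2898 \cdot 10^{5} i$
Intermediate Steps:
$x{\left(r \right)} = 1$
$k = 36$
$s{\left(R,S \right)} = -49 + 14 R S$ ($s{\left(R,S \right)} = -49 + 7 S \left(R + R\right) = -49 + 7 S 2 R = -49 + 7 \cdot 2 R S = -49 + 14 R S$)
$z{\left(q \right)} = \sqrt{-552 + 504 q}$ ($z{\left(q \right)} = \sqrt{\left(-49 + 14 \left(q - 1\right) 36\right) + 1} = \sqrt{\left(-49 + 14 \left(-1 + q\right) 36\right) + 1} = \sqrt{\left(-49 + \left(-504 + 504 q\right)\right) + 1} = \sqrt{\left(-553 + 504 q\right) + 1} = \sqrt{-552 + 504 q}$)
$- 47484 z{\left(1 \right)} = - 47484 \cdot 2 \sqrt{-138 + 126 \cdot 1} = - 47484 \cdot 2 \sqrt{-138 + 126} = - 47484 \cdot 2 \sqrt{-12} = - 47484 \cdot 2 \cdot 2 i \sqrt{3} = - 47484 \cdot 4 i \sqrt{3} = - 189936 i \sqrt{3}$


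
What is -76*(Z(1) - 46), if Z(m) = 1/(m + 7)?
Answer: 6973/2 ≈ 3486.5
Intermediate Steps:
Z(m) = 1/(7 + m)
-76*(Z(1) - 46) = -76*(1/(7 + 1) - 46) = -76*(1/8 - 46) = -76*(⅛ - 46) = -76*(-367/8) = 6973/2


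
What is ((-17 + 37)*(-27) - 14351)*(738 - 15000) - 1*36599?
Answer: 212338843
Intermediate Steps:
((-17 + 37)*(-27) - 14351)*(738 - 15000) - 1*36599 = (20*(-27) - 14351)*(-14262) - 36599 = (-540 - 14351)*(-14262) - 36599 = -14891*(-14262) - 36599 = 212375442 - 36599 = 212338843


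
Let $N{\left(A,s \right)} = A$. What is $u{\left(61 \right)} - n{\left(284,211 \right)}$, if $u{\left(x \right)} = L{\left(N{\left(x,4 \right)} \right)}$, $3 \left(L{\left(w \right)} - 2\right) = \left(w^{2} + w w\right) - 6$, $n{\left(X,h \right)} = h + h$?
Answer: $\frac{6176}{3} \approx 2058.7$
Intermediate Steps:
$n{\left(X,h \right)} = 2 h$
$L{\left(w \right)} = \frac{2 w^{2}}{3}$ ($L{\left(w \right)} = 2 + \frac{\left(w^{2} + w w\right) - 6}{3} = 2 + \frac{\left(w^{2} + w^{2}\right) - 6}{3} = 2 + \frac{2 w^{2} - 6}{3} = 2 + \frac{-6 + 2 w^{2}}{3} = 2 + \left(-2 + \frac{2 w^{2}}{3}\right) = \frac{2 w^{2}}{3}$)
$u{\left(x \right)} = \frac{2 x^{2}}{3}$
$u{\left(61 \right)} - n{\left(284,211 \right)} = \frac{2 \cdot 61^{2}}{3} - 2 \cdot 211 = \frac{2}{3} \cdot 3721 - 422 = \frac{7442}{3} - 422 = \frac{6176}{3}$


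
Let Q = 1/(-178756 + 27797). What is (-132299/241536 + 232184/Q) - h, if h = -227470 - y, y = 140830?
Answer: -8465811718067915/241536 ≈ -3.5050e+10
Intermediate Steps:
Q = -1/150959 (Q = 1/(-150959) = -1/150959 ≈ -6.6243e-6)
h = -368300 (h = -227470 - 1*140830 = -227470 - 140830 = -368300)
(-132299/241536 + 232184/Q) - h = (-132299/241536 + 232184/(-1/150959)) - 1*(-368300) = (-132299*1/241536 + 232184*(-150959)) + 368300 = (-132299/241536 - 35050264456) + 368300 = -8465900675776715/241536 + 368300 = -8465811718067915/241536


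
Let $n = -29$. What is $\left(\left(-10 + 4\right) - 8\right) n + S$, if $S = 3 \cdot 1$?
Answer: $409$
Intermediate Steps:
$S = 3$
$\left(\left(-10 + 4\right) - 8\right) n + S = \left(\left(-10 + 4\right) - 8\right) \left(-29\right) + 3 = \left(-6 - 8\right) \left(-29\right) + 3 = \left(-14\right) \left(-29\right) + 3 = 406 + 3 = 409$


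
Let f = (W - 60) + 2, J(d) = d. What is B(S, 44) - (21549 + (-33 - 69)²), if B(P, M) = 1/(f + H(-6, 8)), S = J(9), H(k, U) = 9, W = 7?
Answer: -1342027/42 ≈ -31953.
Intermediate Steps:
f = -51 (f = (7 - 60) + 2 = -53 + 2 = -51)
S = 9
B(P, M) = -1/42 (B(P, M) = 1/(-51 + 9) = 1/(-42) = -1/42)
B(S, 44) - (21549 + (-33 - 69)²) = -1/42 - (21549 + (-33 - 69)²) = -1/42 - (21549 + (-102)²) = -1/42 - (21549 + 10404) = -1/42 - 1*31953 = -1/42 - 31953 = -1342027/42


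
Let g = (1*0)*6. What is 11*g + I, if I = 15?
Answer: 15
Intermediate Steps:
g = 0 (g = 0*6 = 0)
11*g + I = 11*0 + 15 = 0 + 15 = 15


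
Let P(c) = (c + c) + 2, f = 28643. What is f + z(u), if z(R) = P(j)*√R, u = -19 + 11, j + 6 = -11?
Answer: 28643 - 64*I*√2 ≈ 28643.0 - 90.51*I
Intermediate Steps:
j = -17 (j = -6 - 11 = -17)
u = -8
P(c) = 2 + 2*c (P(c) = 2*c + 2 = 2 + 2*c)
z(R) = -32*√R (z(R) = (2 + 2*(-17))*√R = (2 - 34)*√R = -32*√R)
f + z(u) = 28643 - 64*I*√2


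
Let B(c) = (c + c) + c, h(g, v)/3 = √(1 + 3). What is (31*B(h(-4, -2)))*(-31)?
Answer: -17298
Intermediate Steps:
h(g, v) = 6 (h(g, v) = 3*√(1 + 3) = 3*√4 = 3*2 = 6)
B(c) = 3*c (B(c) = 2*c + c = 3*c)
(31*B(h(-4, -2)))*(-31) = (31*(3*6))*(-31) = (31*18)*(-31) = 558*(-31) = -17298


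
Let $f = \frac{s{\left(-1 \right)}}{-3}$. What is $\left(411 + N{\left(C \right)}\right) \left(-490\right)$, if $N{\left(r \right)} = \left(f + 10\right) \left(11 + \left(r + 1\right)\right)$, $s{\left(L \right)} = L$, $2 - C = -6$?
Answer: $- \frac{907970}{3} \approx -3.0266 \cdot 10^{5}$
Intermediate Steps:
$C = 8$ ($C = 2 - -6 = 2 + 6 = 8$)
$f = \frac{1}{3}$ ($f = - \frac{1}{-3} = \left(-1\right) \left(- \frac{1}{3}\right) = \frac{1}{3} \approx 0.33333$)
$N{\left(r \right)} = 124 + \frac{31 r}{3}$ ($N{\left(r \right)} = \left(\frac{1}{3} + 10\right) \left(11 + \left(r + 1\right)\right) = \frac{31 \left(11 + \left(1 + r\right)\right)}{3} = \frac{31 \left(12 + r\right)}{3} = 124 + \frac{31 r}{3}$)
$\left(411 + N{\left(C \right)}\right) \left(-490\right) = \left(411 + \left(124 + \frac{31}{3} \cdot 8\right)\right) \left(-490\right) = \left(411 + \left(124 + \frac{248}{3}\right)\right) \left(-490\right) = \left(411 + \frac{620}{3}\right) \left(-490\right) = \frac{1853}{3} \left(-490\right) = - \frac{907970}{3}$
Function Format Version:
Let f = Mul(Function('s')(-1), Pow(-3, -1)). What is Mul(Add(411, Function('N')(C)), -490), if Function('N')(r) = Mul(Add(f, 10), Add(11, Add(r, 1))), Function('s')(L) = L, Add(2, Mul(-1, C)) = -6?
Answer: Rational(-907970, 3) ≈ -3.0266e+5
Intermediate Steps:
C = 8 (C = Add(2, Mul(-1, -6)) = Add(2, 6) = 8)
f = Rational(1, 3) (f = Mul(-1, Pow(-3, -1)) = Mul(-1, Rational(-1, 3)) = Rational(1, 3) ≈ 0.33333)
Function('N')(r) = Add(124, Mul(Rational(31, 3), r)) (Function('N')(r) = Mul(Add(Rational(1, 3), 10), Add(11, Add(r, 1))) = Mul(Rational(31, 3), Add(11, Add(1, r))) = Mul(Rational(31, 3), Add(12, r)) = Add(124, Mul(Rational(31, 3), r)))
Mul(Add(411, Function('N')(C)), -490) = Mul(Add(411, Add(124, Mul(Rational(31, 3), 8))), -490) = Mul(Add(411, Add(124, Rational(248, 3))), -490) = Mul(Add(411, Rational(620, 3)), -490) = Mul(Rational(1853, 3), -490) = Rational(-907970, 3)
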